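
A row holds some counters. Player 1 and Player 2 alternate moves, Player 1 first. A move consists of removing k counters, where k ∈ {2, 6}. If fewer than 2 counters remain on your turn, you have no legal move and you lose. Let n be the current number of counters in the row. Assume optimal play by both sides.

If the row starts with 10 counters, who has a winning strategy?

Use the standard recursion: the mover loses at a terminal position; elsewhere, the mover wins exactly when some move hands the opponent an L position.
n=0: no move → L
n=1: no move → L
n=2: reaches L-position 0 → W
n=3: reaches L-position 1 → W
n=4: only reaches 2(W), which is W → L
n=5: only reaches 3(W), which is W → L
n=6: reaches L-position 4 → W
n=7: reaches L-position 5 → W
n=8: only reaches 6(W), 2(W), all W → L
n=9: only reaches 7(W), 3(W), all W → L
n=10: reaches L-position 8 → W
From 10 Player 1 can remove 2, leaving 8, reaching an L position.

Player 1 wins.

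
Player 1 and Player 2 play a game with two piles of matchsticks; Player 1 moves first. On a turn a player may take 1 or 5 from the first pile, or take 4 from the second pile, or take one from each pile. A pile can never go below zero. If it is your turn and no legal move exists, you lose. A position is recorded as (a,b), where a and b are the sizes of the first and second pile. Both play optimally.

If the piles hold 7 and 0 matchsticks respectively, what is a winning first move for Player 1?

Build the W/L table. Terminal = L. A non-terminal position is W if it has a move to some L; otherwise it is L.
No move ever increases a pile, so every position that can arise here has a ≤ 7 and b ≤ 0; it is enough to label the cells with 0 ≤ a ≤ 7 and 0 ≤ b ≤ 0.
Every move lowers a or b (never raises either), so fill the grid row by row in increasing a, and left to right within a row: each cell's successors are then already labelled.
      b=0
a=0:    L
a=1:    W
a=2:    L
a=3:    W
a=4:    L
a=5:    W
a=6:    L
a=7:    W
Cells with no legal move (terminal, hence L): (0,0).
The remaining L cells, each justified by listing all of its moves:
(2,0): the only move is to (1,0)(W), a W ⇒ L
(4,0): the only move is to (3,0)(W), a W ⇒ L
(6,0): moves to (5,0)(W), (1,0)(W); every one is W ⇒ L
Every other cell has at least one move into one of the L cells above, so it is W.
From (7,0), the L positions reachable in one move are: (6,0), (2,0). Any move reaching one of these is winning.

Move to (6,0).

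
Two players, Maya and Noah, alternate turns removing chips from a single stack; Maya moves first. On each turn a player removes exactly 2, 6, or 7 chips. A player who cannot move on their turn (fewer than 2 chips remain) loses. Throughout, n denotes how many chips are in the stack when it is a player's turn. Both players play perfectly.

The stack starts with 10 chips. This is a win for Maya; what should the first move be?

Remove 6, leaving 4.

Use the standard recursion: the mover loses at a terminal position; elsewhere, the mover wins exactly when some move hands the opponent an L position.
n=0: no move → L
n=1: no move → L
n=2: W (go to 0, an L position)
n=3: W (go to 1, an L position)
n=4: L (sole option 2(W) is W)
n=5: L (sole option 3(W) is W)
n=6: W (go to 4, an L position)
n=7: W (go to 5, an L position)
n=8: W (go to 1, an L position)
n=9: L (options 7(W), 3(W), 2(W) are all W)
n=10: W (go to 4, an L position)
From 10, the L positions reachable in one move are: 4.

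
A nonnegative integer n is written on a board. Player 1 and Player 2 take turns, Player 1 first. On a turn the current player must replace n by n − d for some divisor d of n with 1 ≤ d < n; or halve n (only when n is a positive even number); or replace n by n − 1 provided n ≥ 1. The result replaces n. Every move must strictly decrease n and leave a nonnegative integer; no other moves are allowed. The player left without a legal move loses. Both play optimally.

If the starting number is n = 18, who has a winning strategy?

Player 1 wins.

Positions with no move are L. A position that does have a move is losing for the player to move precisely when every available move leads to a winning position for the opponent. Fill in the labels:
n=0: no move → L
n=1: →0(L), so W
n=2: →1(W) only, which is W, so L
n=3: →2(L), so W
n=4: →2(L), so W
n=5: →4(W) only, which is W, so L
n=6: →5(L), so W
n=7: →6(W) only, which is W, so L
n=8: →7(L), so W
n=9: →6(W), 8(W) — all W, so L
n=10: →5(L), so W
n=11: →10(W) only, which is W, so L
n=12: →9(L), so W
n=13: →12(W) only, which is W, so L
n=14: →7(L), so W
n=15: →10(W), 12(W), 14(W) — all W, so L
n=16: →15(L), so W
n=17: →16(W) only, which is W, so L
n=18: →9(L), so W
From 18 Player 1 can move to 9, reaching an L position.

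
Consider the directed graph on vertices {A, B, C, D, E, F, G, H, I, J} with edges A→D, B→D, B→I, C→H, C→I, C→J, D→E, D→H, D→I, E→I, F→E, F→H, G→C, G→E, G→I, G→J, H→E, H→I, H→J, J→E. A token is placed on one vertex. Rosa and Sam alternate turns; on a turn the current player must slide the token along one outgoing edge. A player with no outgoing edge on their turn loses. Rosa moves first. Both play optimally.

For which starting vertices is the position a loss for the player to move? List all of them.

A, F, I, J

Label each position W (a win for the player to move) or L (a loss). A position with no legal move is L; any other position is W exactly when some move reaches an L, and L when every move reaches a W.
Every edge goes from a vertex to one that appears earlier in the order I, E, J, H, D, F, B, C, G, A, so processing vertices in that order labels each vertex after all of its successors.
I: no outgoing edge → L
E: reaches L-position I → W
J: only reaches E(W), which is W → L
H: reaches L-position J → W
D: reaches L-position I → W
F: only reaches H(W), E(W), all W → L
B: reaches L-position I → W
C: reaches L-position J → W
G: reaches L-position J → W
A: only reaches D(W), which is W → L
The losing starting vertices are exactly the entries labelled L in this table (4 of them).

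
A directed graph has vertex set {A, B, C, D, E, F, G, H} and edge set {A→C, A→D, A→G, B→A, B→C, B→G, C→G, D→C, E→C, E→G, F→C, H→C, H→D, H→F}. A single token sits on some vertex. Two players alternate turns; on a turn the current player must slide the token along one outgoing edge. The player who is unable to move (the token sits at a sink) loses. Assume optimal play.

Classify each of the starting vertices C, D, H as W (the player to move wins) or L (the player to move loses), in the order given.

C: W, D: L, H: W

Classify positions by backward induction: terminal positions (no move available) are L. From any other position, the mover wins iff some move reaches an L.
Every edge goes from a vertex to one that appears earlier in the order G, C, F, E, D, A, H, B, so processing vertices in that order labels each vertex after all of its successors.
G: no outgoing edge → L
C: →G(L), so W
F: →C(W) only, which is W, so L
E: →G(L), so W
D: →C(W) only, which is W, so L
A: →D(L), so W
H: →D(L), so W
B: →G(L), so W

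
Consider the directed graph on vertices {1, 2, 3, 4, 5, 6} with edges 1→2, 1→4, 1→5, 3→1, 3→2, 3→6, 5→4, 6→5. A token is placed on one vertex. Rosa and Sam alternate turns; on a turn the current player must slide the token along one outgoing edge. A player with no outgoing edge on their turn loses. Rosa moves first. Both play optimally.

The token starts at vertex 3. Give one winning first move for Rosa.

Move to 6.

Build the W/L table. Terminal = L. A non-terminal position is W if it has a move to some L; otherwise it is L.
Every edge goes from a vertex to one that appears earlier in the order 2, 4, 5, 6, 1, 3, so processing vertices in that order labels each vertex after all of its successors.
2: no outgoing edge → L
4: no outgoing edge → L
5: reaches L-position 4 → W
6: only reaches 5(W), which is W → L
1: reaches L-position 4 → W
3: reaches L-position 6 → W
From 3, the L positions reachable in one move are: 6, 2. Any move reaching one of these is winning.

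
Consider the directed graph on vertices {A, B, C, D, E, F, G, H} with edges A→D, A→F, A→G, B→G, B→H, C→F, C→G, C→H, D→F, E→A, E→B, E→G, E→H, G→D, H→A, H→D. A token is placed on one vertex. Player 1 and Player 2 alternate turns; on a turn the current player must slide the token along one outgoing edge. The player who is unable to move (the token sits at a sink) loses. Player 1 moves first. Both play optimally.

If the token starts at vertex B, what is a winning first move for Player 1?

Classify positions by backward induction: terminal positions (no move available) are L. From any other position, the mover wins iff some move reaches an L.
Every edge goes from a vertex to one that appears earlier in the order F, D, G, A, H, C, B, E, so processing vertices in that order labels each vertex after all of its successors.
F: no outgoing edge → L
D: reaches L-position F → W
G: only reaches D(W), which is W → L
A: reaches L-position G → W
H: only reaches A(W), D(W), all W → L
C: reaches L-position H → W
B: reaches L-position H → W
E: reaches L-position H → W
From B, the L positions reachable in one move are: H, G. Any move reaching one of these is winning.

Move to H.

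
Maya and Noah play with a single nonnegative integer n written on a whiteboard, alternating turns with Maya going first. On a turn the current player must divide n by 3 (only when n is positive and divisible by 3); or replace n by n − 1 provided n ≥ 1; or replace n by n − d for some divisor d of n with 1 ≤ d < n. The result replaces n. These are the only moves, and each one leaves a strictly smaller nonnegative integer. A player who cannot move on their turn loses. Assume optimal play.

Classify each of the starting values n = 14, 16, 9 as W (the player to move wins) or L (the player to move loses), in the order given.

14: W, 16: L, 9: L

Use the standard recursion: the mover loses at a terminal position; elsewhere, the mover wins exactly when some move hands the opponent an L position.
n=0: no move → L
n=1: can move to 0, which is L ⇒ W
n=2: the only move is to 1(W), a W ⇒ L
n=3: can move to 2, which is L ⇒ W
n=4: can move to 2, which is L ⇒ W
n=5: the only move is to 4(W), a W ⇒ L
n=6: can move to 2, which is L ⇒ W
n=7: the only move is to 6(W), a W ⇒ L
n=8: can move to 7, which is L ⇒ W
n=9: moves to 3(W), 6(W), 8(W); every one is W ⇒ L
n=10: can move to 5, which is L ⇒ W
n=11: the only move is to 10(W), a W ⇒ L
n=12: can move to 9, which is L ⇒ W
n=13: the only move is to 12(W), a W ⇒ L
n=14: can move to 7, which is L ⇒ W
n=15: can move to 5, which is L ⇒ W
n=16: moves to 8(W), 12(W), 14(W), 15(W); every one is W ⇒ L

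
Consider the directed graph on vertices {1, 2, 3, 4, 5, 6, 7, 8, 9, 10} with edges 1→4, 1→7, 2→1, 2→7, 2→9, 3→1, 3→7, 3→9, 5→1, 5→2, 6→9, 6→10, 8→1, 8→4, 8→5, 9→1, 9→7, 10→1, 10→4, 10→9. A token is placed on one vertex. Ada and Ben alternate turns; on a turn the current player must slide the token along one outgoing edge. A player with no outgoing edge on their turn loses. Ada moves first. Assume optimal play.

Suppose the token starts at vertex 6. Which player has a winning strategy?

Ben wins.

Use the standard recursion: the mover loses at a terminal position; elsewhere, the mover wins exactly when some move hands the opponent an L position.
Every edge goes from a vertex to one that appears earlier in the order 4, 7, 1, 9, 2, 5, 10, 3, 8, 6, so processing vertices in that order labels each vertex after all of its successors.
4: no outgoing edge → L
7: no outgoing edge → L
1: reaches L-position 7 → W
9: reaches L-position 7 → W
2: reaches L-position 7 → W
5: only reaches 2(W), 1(W), all W → L
10: reaches L-position 4 → W
3: reaches L-position 7 → W
8: reaches L-position 5 → W
6: only reaches 10(W), 9(W), all W → L
Every move from 6 reaches a W position, so the mover loses.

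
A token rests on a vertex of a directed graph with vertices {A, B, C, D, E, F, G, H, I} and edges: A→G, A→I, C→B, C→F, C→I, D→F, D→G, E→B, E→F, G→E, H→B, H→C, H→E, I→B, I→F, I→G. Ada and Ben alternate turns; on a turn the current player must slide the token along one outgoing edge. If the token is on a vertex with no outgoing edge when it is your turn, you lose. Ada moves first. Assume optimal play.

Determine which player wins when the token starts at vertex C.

Use the standard recursion: the mover loses at a terminal position; elsewhere, the mover wins exactly when some move hands the opponent an L position.
Every edge goes from a vertex to one that appears earlier in the order B, F, E, G, I, C, A, D, H, so processing vertices in that order labels each vertex after all of its successors.
B: no outgoing edge → L
F: no outgoing edge → L
E: can move to F, which is L ⇒ W
G: the only move is to E(W), a W ⇒ L
I: can move to G, which is L ⇒ W
C: can move to F, which is L ⇒ W
A: can move to G, which is L ⇒ W
D: can move to G, which is L ⇒ W
H: can move to B, which is L ⇒ W
From C Ada can move to F, reaching an L position.

Ada wins.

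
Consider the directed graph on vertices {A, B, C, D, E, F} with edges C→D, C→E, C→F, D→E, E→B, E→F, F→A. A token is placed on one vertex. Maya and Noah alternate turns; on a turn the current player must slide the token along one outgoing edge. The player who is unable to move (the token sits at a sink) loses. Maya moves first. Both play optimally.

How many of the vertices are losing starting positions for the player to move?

3

Use the standard recursion: the mover loses at a terminal position; elsewhere, the mover wins exactly when some move hands the opponent an L position.
Every edge goes from a vertex to one that appears earlier in the order A, B, F, E, D, C, so processing vertices in that order labels each vertex after all of its successors.
A: no outgoing edge → L
B: no outgoing edge → L
F: can move to A, which is L ⇒ W
E: can move to B, which is L ⇒ W
D: the only move is to E(W), a W ⇒ L
C: can move to D, which is L ⇒ W
The L vertices are A, B, D; that is 3 in all.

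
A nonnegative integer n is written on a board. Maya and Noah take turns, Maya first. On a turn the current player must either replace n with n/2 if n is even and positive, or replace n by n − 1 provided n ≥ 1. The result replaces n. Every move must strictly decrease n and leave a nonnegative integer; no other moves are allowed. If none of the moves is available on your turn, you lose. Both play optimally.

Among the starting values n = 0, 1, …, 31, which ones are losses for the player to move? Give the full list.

Use the standard recursion: the mover loses at a terminal position; elsewhere, the mover wins exactly when some move hands the opponent an L position.
n=0: no move → L
n=1: W (go to 0, an L position)
n=2: L (sole option 1(W) is W)
n=3: W (go to 2, an L position)
n=4: W (go to 2, an L position)
n=5: L (sole option 4(W) is W)
n=6: W (go to 5, an L position)
n=7: L (sole option 6(W) is W)
n=8: W (go to 7, an L position)
n=9: L (sole option 8(W) is W)
n=10: W (go to 5, an L position)
n=11: L (sole option 10(W) is W)
n=12: W (go to 11, an L position)
n=13: L (sole option 12(W) is W)
n=14: W (go to 7, an L position)
n=15: L (sole option 14(W) is W)
n=16: W (go to 15, an L position)
n=17: L (sole option 16(W) is W)
n=18: W (go to 9, an L position)
n=19: L (sole option 18(W) is W)
n=20: W (go to 19, an L position)
n=21: L (sole option 20(W) is W)
n=22: W (go to 11, an L position)
n=23: L (sole option 22(W) is W)
n=24: W (go to 23, an L position)
n=25: L (sole option 24(W) is W)
n=26: W (go to 13, an L position)
n=27: L (sole option 26(W) is W)
n=28: W (go to 27, an L position)
n=29: L (sole option 28(W) is W)
n=30: W (go to 15, an L position)
n=31: L (sole option 30(W) is W)
The losing starting values of n are exactly the entries labelled L in this table (16 of them).

0, 2, 5, 7, 9, 11, 13, 15, 17, 19, 21, 23, 25, 27, 29, 31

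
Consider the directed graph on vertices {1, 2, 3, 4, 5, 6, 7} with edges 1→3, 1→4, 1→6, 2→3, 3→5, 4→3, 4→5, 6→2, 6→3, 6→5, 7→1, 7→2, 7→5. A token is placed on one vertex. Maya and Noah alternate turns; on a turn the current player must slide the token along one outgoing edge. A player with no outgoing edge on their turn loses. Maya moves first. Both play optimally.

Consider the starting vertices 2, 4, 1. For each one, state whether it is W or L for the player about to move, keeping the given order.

Positions with no move are L. A position that does have a move is losing for the player to move precisely when every available move leads to a winning position for the opponent. Fill in the labels:
Every edge goes from a vertex to one that appears earlier in the order 5, 3, 4, 2, 6, 1, 7, so processing vertices in that order labels each vertex after all of its successors.
5: no outgoing edge → L
3: can move to 5, which is L ⇒ W
4: can move to 5, which is L ⇒ W
2: the only move is to 3(W), a W ⇒ L
6: can move to 2, which is L ⇒ W
1: moves to 6(W), 4(W), 3(W); every one is W ⇒ L
7: can move to 1, which is L ⇒ W

2: L, 4: W, 1: L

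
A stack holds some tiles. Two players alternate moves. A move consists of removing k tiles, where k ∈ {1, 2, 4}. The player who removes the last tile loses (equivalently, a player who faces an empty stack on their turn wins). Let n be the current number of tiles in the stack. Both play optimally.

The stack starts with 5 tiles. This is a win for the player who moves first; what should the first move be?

Classify positions by backward induction: terminal positions (no move available) are W. From any other position, the mover wins iff some move reaches an L.
n=0: no move; the opponent has just taken the last tile and therefore loses → W
n=1: only reaches 0(W), which is W → L
n=2: reaches L-position 1 → W
n=3: reaches L-position 1 → W
n=4: only reaches 3(W), 2(W), 0(W), all W → L
n=5: reaches L-position 4 → W
From 5, the L positions reachable in one move are: 4, 1. Any move reaching one of these is winning.

Remove 1, leaving 4.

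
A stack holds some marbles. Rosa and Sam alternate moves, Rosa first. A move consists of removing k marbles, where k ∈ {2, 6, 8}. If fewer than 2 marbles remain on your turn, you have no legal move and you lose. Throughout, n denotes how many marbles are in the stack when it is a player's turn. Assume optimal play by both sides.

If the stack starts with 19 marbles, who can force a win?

Compute win/loss labels from the base case upward. A position with no move is L. Any other position is W if it can reach an L in one move, else L.
n=0: no move → L
n=1: no move → L
n=2: can move to 0, which is L ⇒ W
n=3: can move to 1, which is L ⇒ W
n=4: the only move is to 2(W), a W ⇒ L
n=5: the only move is to 3(W), a W ⇒ L
n=6: can move to 4, which is L ⇒ W
n=7: can move to 5, which is L ⇒ W
n=8: can move to 0, which is L ⇒ W
n=9: can move to 1, which is L ⇒ W
n=10: can move to 4, which is L ⇒ W
n=11: can move to 5, which is L ⇒ W
n=12: can move to 4, which is L ⇒ W
n=13: can move to 5, which is L ⇒ W
n=14: moves to 12(W), 8(W), 6(W); every one is W ⇒ L
n=15: moves to 13(W), 9(W), 7(W); every one is W ⇒ L
n=16: can move to 14, which is L ⇒ W
n=17: can move to 15, which is L ⇒ W
n=18: moves to 16(W), 12(W), 10(W); every one is W ⇒ L
n=19: moves to 17(W), 13(W), 11(W); every one is W ⇒ L
The starting position 19 is L: whatever Rosa does, the opponent receives a W position.

Sam wins.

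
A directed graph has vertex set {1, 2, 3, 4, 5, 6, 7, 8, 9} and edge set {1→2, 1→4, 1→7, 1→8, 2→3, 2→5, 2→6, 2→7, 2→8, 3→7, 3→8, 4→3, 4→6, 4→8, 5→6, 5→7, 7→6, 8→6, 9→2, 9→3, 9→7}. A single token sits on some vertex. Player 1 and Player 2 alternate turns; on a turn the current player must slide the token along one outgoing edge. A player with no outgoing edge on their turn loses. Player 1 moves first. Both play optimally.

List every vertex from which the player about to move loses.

Label each position W (a win for the player to move) or L (a loss). A position with no legal move is L; any other position is W exactly when some move reaches an L, and L when every move reaches a W.
Every edge goes from a vertex to one that appears earlier in the order 6, 7, 5, 8, 3, 4, 2, 9, 1, so processing vertices in that order labels each vertex after all of its successors.
6: no outgoing edge → L
7: →6(L), so W
5: →6(L), so W
8: →6(L), so W
3: →8(W), 7(W) — all W, so L
4: →3(L), so W
2: →3(L), so W
9: →3(L), so W
1: →2(W), 4(W), 8(W), 7(W) — all W, so L
Reading off the rows marked L gives the requested list; there are 3 such vertices.

1, 3, 6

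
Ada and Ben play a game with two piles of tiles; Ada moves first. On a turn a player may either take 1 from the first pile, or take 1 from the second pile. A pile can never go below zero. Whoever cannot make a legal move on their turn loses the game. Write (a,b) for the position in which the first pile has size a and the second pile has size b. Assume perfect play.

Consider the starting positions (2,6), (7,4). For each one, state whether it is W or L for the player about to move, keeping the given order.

Compute win/loss labels from the base case upward. A position with no move is L. Any other position is W if it can reach an L in one move, else L.
No move ever increases a pile, so every position that can arise here has a ≤ 7 and b ≤ 6; it is enough to label the cells with 0 ≤ a ≤ 7 and 0 ≤ b ≤ 6.
Every move lowers a or b (never raises either), so fill the grid row by row in increasing a, and left to right within a row: each cell's successors are then already labelled.
      b=0  b=1  b=2  b=3  b=4  b=5  b=6
a=0:    L    W    L    W    L    W    L
a=1:    W    L    W    L    W    L    W
a=2:    L    W    L    W    L    W    L
a=3:    W    L    W    L    W    L    W
a=4:    L    W    L    W    L    W    L
a=5:    W    L    W    L    W    L    W
a=6:    L    W    L    W    L    W    L
a=7:    W    L    W    L    W    L    W
Cells with no legal move (terminal, hence L): (0,0).
The remaining L cells, each justified by listing all of its moves:
(0,2): →(0,1)(W) only, which is W, so L
(0,4): →(0,3)(W) only, which is W, so L
(0,6): →(0,5)(W) only, which is W, so L
(1,1): →(0,1)(W), (1,0)(W) — all W, so L
(1,3): →(0,3)(W), (1,2)(W) — all W, so L
(1,5): →(0,5)(W), (1,4)(W) — all W, so L
(2,0): →(1,0)(W) only, which is W, so L
(2,2): →(1,2)(W), (2,1)(W) — all W, so L
(2,4): →(1,4)(W), (2,3)(W) — all W, so L
(2,6): →(1,6)(W), (2,5)(W) — all W, so L
(3,1): →(2,1)(W), (3,0)(W) — all W, so L
(3,3): →(2,3)(W), (3,2)(W) — all W, so L
(3,5): →(2,5)(W), (3,4)(W) — all W, so L
(4,0): →(3,0)(W) only, which is W, so L
(4,2): →(3,2)(W), (4,1)(W) — all W, so L
(4,4): →(3,4)(W), (4,3)(W) — all W, so L
(4,6): →(3,6)(W), (4,5)(W) — all W, so L
(5,1): →(4,1)(W), (5,0)(W) — all W, so L
(5,3): →(4,3)(W), (5,2)(W) — all W, so L
(5,5): →(4,5)(W), (5,4)(W) — all W, so L
(6,0): →(5,0)(W) only, which is W, so L
(6,2): →(5,2)(W), (6,1)(W) — all W, so L
(6,4): →(5,4)(W), (6,3)(W) — all W, so L
(6,6): →(5,6)(W), (6,5)(W) — all W, so L
(7,1): →(6,1)(W), (7,0)(W) — all W, so L
(7,3): →(6,3)(W), (7,2)(W) — all W, so L
(7,5): →(6,5)(W), (7,4)(W) — all W, so L
Every other cell has at least one move into one of the L cells above, so it is W.
(2,6): one of the L cells justified above, so L
(7,4): the move to (6,4) reaches an L cell, so W

(2,6): L, (7,4): W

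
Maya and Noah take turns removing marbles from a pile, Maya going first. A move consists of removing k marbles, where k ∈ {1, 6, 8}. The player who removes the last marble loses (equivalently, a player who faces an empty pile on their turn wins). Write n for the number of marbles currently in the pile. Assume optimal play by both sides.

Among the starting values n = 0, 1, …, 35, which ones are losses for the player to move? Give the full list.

1, 3, 5, 8, 10, 12, 15, 17, 19, 22, 24, 26, 29, 31, 33

Build the W/L table. Terminal = W. A non-terminal position is W if it has a move to some L; otherwise it is L.
n=0: no move; the opponent has just taken the last marble and therefore loses → W
n=1: the only move is to 0(W), a W ⇒ L
n=2: can move to 1, which is L ⇒ W
n=3: the only move is to 2(W), a W ⇒ L
n=4: can move to 3, which is L ⇒ W
n=5: the only move is to 4(W), a W ⇒ L
n=6: can move to 5, which is L ⇒ W
n=7: can move to 1, which is L ⇒ W
n=8: moves to 7(W), 2(W), 0(W); every one is W ⇒ L
n=9: can move to 8, which is L ⇒ W
n=10: moves to 9(W), 4(W), 2(W); every one is W ⇒ L
n=11: can move to 10, which is L ⇒ W
n=12: moves to 11(W), 6(W), 4(W); every one is W ⇒ L
n=13: can move to 12, which is L ⇒ W
n=14: can move to 8, which is L ⇒ W
n=15: moves to 14(W), 9(W), 7(W); every one is W ⇒ L
n=16: can move to 15, which is L ⇒ W
n=17: moves to 16(W), 11(W), 9(W); every one is W ⇒ L
n=18: can move to 17, which is L ⇒ W
n=19: moves to 18(W), 13(W), 11(W); every one is W ⇒ L
n=20: can move to 19, which is L ⇒ W
n=21: can move to 15, which is L ⇒ W
n=22: moves to 21(W), 16(W), 14(W); every one is W ⇒ L
n=23: can move to 22, which is L ⇒ W
n=24: moves to 23(W), 18(W), 16(W); every one is W ⇒ L
n=25: can move to 24, which is L ⇒ W
n=26: moves to 25(W), 20(W), 18(W); every one is W ⇒ L
n=27: can move to 26, which is L ⇒ W
n=28: can move to 22, which is L ⇒ W
n=29: moves to 28(W), 23(W), 21(W); every one is W ⇒ L
n=30: can move to 29, which is L ⇒ W
n=31: moves to 30(W), 25(W), 23(W); every one is W ⇒ L
n=32: can move to 31, which is L ⇒ W
n=33: moves to 32(W), 27(W), 25(W); every one is W ⇒ L
n=34: can move to 33, which is L ⇒ W
n=35: can move to 29, which is L ⇒ W
The losing starting values of n are exactly the entries labelled L in this table (15 of them).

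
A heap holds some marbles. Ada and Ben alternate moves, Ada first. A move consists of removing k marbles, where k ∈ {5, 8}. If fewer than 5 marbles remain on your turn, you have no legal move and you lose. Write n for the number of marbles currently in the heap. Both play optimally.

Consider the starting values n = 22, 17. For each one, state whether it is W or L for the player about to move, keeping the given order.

22: W, 17: L

Work bottom-up. With no move the player to move loses. Otherwise the position is W if at least one move leads to an L position for the opponent, and L if every move leads to a W.
n=0: no move → L
n=1: no move → L
n=2: no move → L
n=3: no move → L
n=4: no move → L
n=5: →0(L), so W
n=6: →1(L), so W
n=7: →2(L), so W
n=8: →3(L), so W
n=9: →4(L), so W
n=10: →2(L), so W
n=11: →3(L), so W
n=12: →4(L), so W
n=13: →8(W), 5(W) — all W, so L
n=14: →9(W), 6(W) — all W, so L
n=15: →10(W), 7(W) — all W, so L
n=16: →11(W), 8(W) — all W, so L
n=17: →12(W), 9(W) — all W, so L
n=18: →13(L), so W
n=19: →14(L), so W
n=20: →15(L), so W
n=21: →16(L), so W
n=22: →17(L), so W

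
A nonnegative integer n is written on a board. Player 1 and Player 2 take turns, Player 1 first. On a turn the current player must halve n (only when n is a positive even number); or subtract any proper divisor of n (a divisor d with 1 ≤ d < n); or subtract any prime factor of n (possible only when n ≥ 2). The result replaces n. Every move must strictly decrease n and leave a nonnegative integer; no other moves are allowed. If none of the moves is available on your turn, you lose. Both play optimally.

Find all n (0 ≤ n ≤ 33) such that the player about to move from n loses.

0, 1, 4, 9, 14, 20, 26, 32

Label each position W (a win for the player to move) or L (a loss). A position with no legal move is L; any other position is W exactly when some move reaches an L, and L when every move reaches a W.
n=0: no move → L
n=1: no move → L
n=2: →0(L), so W
n=3: →0(L), so W
n=4: →2(W), 3(W) — all W, so L
n=5: →0(L), so W
n=6: →4(L), so W
n=7: →0(L), so W
n=8: →4(L), so W
n=9: →6(W), 8(W) — all W, so L
n=10: →9(L), so W
n=11: →0(L), so W
n=12: →9(L), so W
n=13: →0(L), so W
n=14: →7(W), 12(W), 13(W) — all W, so L
n=15: →14(L), so W
n=16: →14(L), so W
n=17: →0(L), so W
n=18: →9(L), so W
n=19: →0(L), so W
n=20: →10(W), 15(W), 16(W), 18(W), 19(W) — all W, so L
n=21: →14(L), so W
n=22: →20(L), so W
n=23: →0(L), so W
n=24: →20(L), so W
n=25: →20(L), so W
n=26: →13(W), 24(W), 25(W) — all W, so L
n=27: →26(L), so W
n=28: →14(L), so W
n=29: →0(L), so W
n=30: →20(L), so W
n=31: →0(L), so W
n=32: →16(W), 24(W), 28(W), 30(W), 31(W) — all W, so L
n=33: →32(L), so W
Reading off the rows marked L gives the requested list; there are 8 such values of n.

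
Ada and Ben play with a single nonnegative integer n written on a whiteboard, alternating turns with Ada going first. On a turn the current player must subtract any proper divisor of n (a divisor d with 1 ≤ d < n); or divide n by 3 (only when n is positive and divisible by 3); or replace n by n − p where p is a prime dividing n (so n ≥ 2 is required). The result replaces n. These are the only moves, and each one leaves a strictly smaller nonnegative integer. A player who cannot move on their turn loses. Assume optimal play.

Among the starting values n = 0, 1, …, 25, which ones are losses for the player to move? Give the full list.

Build the W/L table. Terminal = L. A non-terminal position is W if it has a move to some L; otherwise it is L.
n=0: no move → L
n=1: no move → L
n=2: →0(L), so W
n=3: →0(L), so W
n=4: →2(W), 3(W) — all W, so L
n=5: →0(L), so W
n=6: →4(L), so W
n=7: →0(L), so W
n=8: →4(L), so W
n=9: →3(W), 6(W), 8(W) — all W, so L
n=10: →9(L), so W
n=11: →0(L), so W
n=12: →4(L), so W
n=13: →0(L), so W
n=14: →7(W), 12(W), 13(W) — all W, so L
n=15: →14(L), so W
n=16: →14(L), so W
n=17: →0(L), so W
n=18: →9(L), so W
n=19: →0(L), so W
n=20: →10(W), 15(W), 16(W), 18(W), 19(W) — all W, so L
n=21: →14(L), so W
n=22: →20(L), so W
n=23: →0(L), so W
n=24: →20(L), so W
n=25: →20(L), so W
The losing starting values of n are exactly the entries labelled L in this table (6 of them).

0, 1, 4, 9, 14, 20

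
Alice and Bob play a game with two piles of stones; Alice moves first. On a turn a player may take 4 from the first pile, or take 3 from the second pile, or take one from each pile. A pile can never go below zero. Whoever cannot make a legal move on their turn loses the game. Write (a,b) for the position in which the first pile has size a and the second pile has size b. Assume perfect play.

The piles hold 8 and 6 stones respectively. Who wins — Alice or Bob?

Alice wins.

Work bottom-up. With no move the player to move loses. Otherwise the position is W if at least one move leads to an L position for the opponent, and L if every move leads to a W.
No move ever increases a pile, so every position that can arise here has a ≤ 8 and b ≤ 6; it is enough to label the cells with 0 ≤ a ≤ 8 and 0 ≤ b ≤ 6.
Every move lowers a or b (never raises either), so fill the grid row by row in increasing a, and left to right within a row: each cell's successors are then already labelled.
      b=0  b=1  b=2  b=3  b=4  b=5  b=6
a=0:    L    L    L    W    W    W    L
a=1:    L    W    W    W    L    L    L
a=2:    L    W    L    W    L    W    W
a=3:    L    W    L    W    L    W    L
a=4:    W    W    W    W    L    W    W
a=5:    W    L    L    L    W    W    W
a=6:    W    L    W    W    W    L    L
a=7:    W    L    W    L    W    L    W
a=8:    L    L    W    W    W    L    W
Cells with no legal move (terminal, hence L): (0,0), (0,1), (0,2), (1,0), (2,0), (3,0).
The remaining L cells, each justified by listing all of its moves:
(0,6): the only move is to (0,3)(W), a W ⇒ L
(1,4): moves to (1,1)(W), (0,3)(W); every one is W ⇒ L
(1,5): moves to (1,2)(W), (0,4)(W); every one is W ⇒ L
(1,6): moves to (1,3)(W), (0,5)(W); every one is W ⇒ L
(2,2): the only move is to (1,1)(W), a W ⇒ L
(2,4): moves to (2,1)(W), (1,3)(W); every one is W ⇒ L
(3,2): the only move is to (2,1)(W), a W ⇒ L
(3,4): moves to (3,1)(W), (2,3)(W); every one is W ⇒ L
(3,6): moves to (3,3)(W), (2,5)(W); every one is W ⇒ L
(4,4): moves to (0,4)(W), (4,1)(W), (3,3)(W); every one is W ⇒ L
(5,1): moves to (1,1)(W), (4,0)(W); every one is W ⇒ L
(5,2): moves to (1,2)(W), (4,1)(W); every one is W ⇒ L
(5,3): moves to (1,3)(W), (5,0)(W), (4,2)(W); every one is W ⇒ L
(6,1): moves to (2,1)(W), (5,0)(W); every one is W ⇒ L
(6,5): moves to (2,5)(W), (6,2)(W), (5,4)(W); every one is W ⇒ L
(6,6): moves to (2,6)(W), (6,3)(W), (5,5)(W); every one is W ⇒ L
(7,1): moves to (3,1)(W), (6,0)(W); every one is W ⇒ L
(7,3): moves to (3,3)(W), (7,0)(W), (6,2)(W); every one is W ⇒ L
(7,5): moves to (3,5)(W), (7,2)(W), (6,4)(W); every one is W ⇒ L
(8,0): the only move is to (4,0)(W), a W ⇒ L
(8,1): moves to (4,1)(W), (7,0)(W); every one is W ⇒ L
(8,5): moves to (4,5)(W), (8,2)(W), (7,4)(W); every one is W ⇒ L
Every other cell has at least one move into one of the L cells above, so it is W.
From (8,6) Alice can move to (7,5), reaching an L position.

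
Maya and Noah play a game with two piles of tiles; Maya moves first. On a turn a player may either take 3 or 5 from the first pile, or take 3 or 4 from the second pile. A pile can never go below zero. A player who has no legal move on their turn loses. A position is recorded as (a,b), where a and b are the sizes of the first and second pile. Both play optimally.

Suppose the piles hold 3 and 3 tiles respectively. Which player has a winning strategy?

Use the standard recursion: the mover loses at a terminal position; elsewhere, the mover wins exactly when some move hands the opponent an L position.
No move ever increases a pile, so every position that can arise here has a ≤ 3 and b ≤ 3; it is enough to label the cells with 0 ≤ a ≤ 3 and 0 ≤ b ≤ 3.
Every move lowers a or b (never raises either), so fill the grid row by row in increasing a, and left to right within a row: each cell's successors are then already labelled.
      b=0  b=1  b=2  b=3
a=0:    L    L    L    W
a=1:    L    L    L    W
a=2:    L    L    L    W
a=3:    W    W    W    L
Cells with no legal move (terminal, hence L): (0,0), (0,1), (0,2), (1,0), (1,1), (1,2), (2,0), (2,1), (2,2).
The remaining L cells, each justified by listing all of its moves:
(3,3): only reaches (0,3)(W), (3,0)(W), all W → L
Every other cell has at least one move into one of the L cells above, so it is W.
The starting position (3,3) is L: whatever Maya does, the opponent receives a W position.

Noah wins.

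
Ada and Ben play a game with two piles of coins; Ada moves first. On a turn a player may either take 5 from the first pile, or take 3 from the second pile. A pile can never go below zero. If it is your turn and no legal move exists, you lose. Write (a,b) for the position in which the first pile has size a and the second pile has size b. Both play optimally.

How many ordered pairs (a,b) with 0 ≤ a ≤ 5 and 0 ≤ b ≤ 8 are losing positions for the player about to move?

33

Work bottom-up. With no move the player to move loses. Otherwise the position is W if at least one move leads to an L position for the opponent, and L if every move leads to a W.
Every move lowers a or b (never raises either), so fill the grid row by row in increasing a, and left to right within a row: each cell's successors are then already labelled.
      b=0  b=1  b=2  b=3  b=4  b=5  b=6  b=7  b=8
a=0:    L    L    L    W    W    W    L    L    L
a=1:    L    L    L    W    W    W    L    L    L
a=2:    L    L    L    W    W    W    L    L    L
a=3:    L    L    L    W    W    W    L    L    L
a=4:    L    L    L    W    W    W    L    L    L
a=5:    W    W    W    L    L    L    W    W    W
Cells with no legal move (terminal, hence L): (0,0), (0,1), (0,2), (1,0), (1,1), (1,2), (2,0), (2,1), (2,2), (3,0), (3,1), (3,2), (4,0), (4,1), (4,2).
The remaining L cells, each justified by listing all of its moves:
(0,6): the only move is to (0,3)(W), a W ⇒ L
(0,7): the only move is to (0,4)(W), a W ⇒ L
(0,8): the only move is to (0,5)(W), a W ⇒ L
(1,6): the only move is to (1,3)(W), a W ⇒ L
(1,7): the only move is to (1,4)(W), a W ⇒ L
(1,8): the only move is to (1,5)(W), a W ⇒ L
(2,6): the only move is to (2,3)(W), a W ⇒ L
(2,7): the only move is to (2,4)(W), a W ⇒ L
(2,8): the only move is to (2,5)(W), a W ⇒ L
(3,6): the only move is to (3,3)(W), a W ⇒ L
(3,7): the only move is to (3,4)(W), a W ⇒ L
(3,8): the only move is to (3,5)(W), a W ⇒ L
(4,6): the only move is to (4,3)(W), a W ⇒ L
(4,7): the only move is to (4,4)(W), a W ⇒ L
(4,8): the only move is to (4,5)(W), a W ⇒ L
(5,3): moves to (0,3)(W), (5,0)(W); every one is W ⇒ L
(5,4): moves to (0,4)(W), (5,1)(W); every one is W ⇒ L
(5,5): moves to (0,5)(W), (5,2)(W); every one is W ⇒ L
Every other cell has at least one move into one of the L cells above, so it is W.
L cells per row: a=0: 6, a=1: 6, a=2: 6, a=3: 6, a=4: 6, a=5: 3; total 33.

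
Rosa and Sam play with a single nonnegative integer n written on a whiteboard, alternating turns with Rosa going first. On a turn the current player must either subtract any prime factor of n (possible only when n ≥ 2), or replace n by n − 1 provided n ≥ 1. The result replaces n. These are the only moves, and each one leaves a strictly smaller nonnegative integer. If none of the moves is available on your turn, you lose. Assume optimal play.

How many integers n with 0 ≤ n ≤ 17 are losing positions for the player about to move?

Compute win/loss labels from the base case upward. A position with no move is L. Any other position is W if it can reach an L in one move, else L.
n=0: no move → L
n=1: W (go to 0, an L position)
n=2: W (go to 0, an L position)
n=3: W (go to 0, an L position)
n=4: L (options 2(W), 3(W) are all W)
n=5: W (go to 0, an L position)
n=6: W (go to 4, an L position)
n=7: W (go to 0, an L position)
n=8: L (options 6(W), 7(W) are all W)
n=9: W (go to 8, an L position)
n=10: W (go to 8, an L position)
n=11: W (go to 0, an L position)
n=12: L (options 9(W), 10(W), 11(W) are all W)
n=13: W (go to 0, an L position)
n=14: W (go to 12, an L position)
n=15: W (go to 12, an L position)
n=16: L (options 14(W), 15(W) are all W)
n=17: W (go to 0, an L position)
L entries with 0 ≤ n ≤ 17: n = 0, 4, 8, 12, 16; that makes 5.

5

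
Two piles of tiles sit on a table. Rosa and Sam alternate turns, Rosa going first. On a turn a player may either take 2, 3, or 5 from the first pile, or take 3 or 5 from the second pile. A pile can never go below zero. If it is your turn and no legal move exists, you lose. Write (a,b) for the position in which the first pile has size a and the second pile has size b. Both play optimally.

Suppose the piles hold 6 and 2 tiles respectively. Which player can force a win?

Positions with no move are L. A position that does have a move is losing for the player to move precisely when every available move leads to a winning position for the opponent. Fill in the labels:
No move ever increases a pile, so every position that can arise here has a ≤ 6 and b ≤ 2; it is enough to label the cells with 0 ≤ a ≤ 6 and 0 ≤ b ≤ 2.
Every move lowers a or b (never raises either), so fill the grid row by row in increasing a, and left to right within a row: each cell's successors are then already labelled.
      b=0  b=1  b=2
a=0:    L    L    L
a=1:    L    L    L
a=2:    W    W    W
a=3:    W    W    W
a=4:    W    W    W
a=5:    W    W    W
a=6:    W    W    W
Cells with no legal move (terminal, hence L): (0,0), (0,1), (0,2), (1,0), (1,1), (1,2).
Every other cell has at least one move into one of the L cells above, so it is W.
From (6,2) Rosa can move to (1,2), reaching an L position.

Rosa wins.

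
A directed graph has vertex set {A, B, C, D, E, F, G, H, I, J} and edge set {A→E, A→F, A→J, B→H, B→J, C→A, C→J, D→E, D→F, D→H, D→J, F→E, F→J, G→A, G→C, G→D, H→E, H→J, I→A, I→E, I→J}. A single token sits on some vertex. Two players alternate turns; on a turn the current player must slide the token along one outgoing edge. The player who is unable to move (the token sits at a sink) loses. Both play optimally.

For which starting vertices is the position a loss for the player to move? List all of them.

E, G, J

Work bottom-up. With no move the player to move loses. Otherwise the position is W if at least one move leads to an L position for the opponent, and L if every move leads to a W.
Every edge goes from a vertex to one that appears earlier in the order J, E, F, A, C, H, D, B, G, I, so processing vertices in that order labels each vertex after all of its successors.
J: no outgoing edge → L
E: no outgoing edge → L
F: W (go to E, an L position)
A: W (go to E, an L position)
C: W (go to J, an L position)
H: W (go to E, an L position)
D: W (go to E, an L position)
B: W (go to J, an L position)
G: L (options D(W), C(W), A(W) are all W)
I: W (go to E, an L position)
Reading off the rows marked L gives the requested list; there are 3 such vertices.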